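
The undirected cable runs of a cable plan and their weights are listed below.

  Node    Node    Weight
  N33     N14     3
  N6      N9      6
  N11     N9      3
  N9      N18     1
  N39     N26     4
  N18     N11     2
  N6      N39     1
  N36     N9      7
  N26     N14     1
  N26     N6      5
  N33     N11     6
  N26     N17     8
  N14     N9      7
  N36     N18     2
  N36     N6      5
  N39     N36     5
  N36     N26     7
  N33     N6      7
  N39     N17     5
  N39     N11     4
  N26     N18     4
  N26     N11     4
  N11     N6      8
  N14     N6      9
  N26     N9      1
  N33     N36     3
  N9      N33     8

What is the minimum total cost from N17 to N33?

Candidate routes:
N17 → N26 → N14 → N33: 8+1+3 = 12
N17 → N39 → N36 → N33: 5+5+3 = 13
N17 → N39 → N26 → N14 → N33: 5+4+1+3 = 13
Cheapest is N17 → N26 → N14 → N33 at 12.

12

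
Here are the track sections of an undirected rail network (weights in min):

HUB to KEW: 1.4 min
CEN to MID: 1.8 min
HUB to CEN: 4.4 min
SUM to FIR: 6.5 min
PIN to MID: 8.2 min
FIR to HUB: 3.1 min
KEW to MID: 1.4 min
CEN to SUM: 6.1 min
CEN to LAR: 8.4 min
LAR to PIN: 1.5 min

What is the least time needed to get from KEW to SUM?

Shortest distances from KEW:
KEW: 0
MID: 1.4  (via KEW)
HUB: 1.4  (via KEW)
CEN: 3.2  (via MID)
FIR: 4.5  (via HUB)
SUM: 9.3  (via CEN)
Shortest route: KEW–MID–CEN–SUM = 9.3 min.

9.3 min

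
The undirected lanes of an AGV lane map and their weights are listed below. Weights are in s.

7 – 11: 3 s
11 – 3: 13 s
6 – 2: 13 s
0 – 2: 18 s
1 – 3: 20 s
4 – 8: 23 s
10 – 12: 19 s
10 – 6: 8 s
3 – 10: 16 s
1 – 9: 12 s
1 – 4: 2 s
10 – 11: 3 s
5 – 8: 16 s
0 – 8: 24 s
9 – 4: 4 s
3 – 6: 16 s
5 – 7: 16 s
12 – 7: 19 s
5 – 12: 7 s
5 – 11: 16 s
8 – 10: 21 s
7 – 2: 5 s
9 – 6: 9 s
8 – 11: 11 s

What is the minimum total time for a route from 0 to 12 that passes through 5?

46 s

Shortest 0→5: 0–2–7–5 = 39
Shortest 5→12: 5–12 = 7
Total via 5: 39 + 7 = 46 s.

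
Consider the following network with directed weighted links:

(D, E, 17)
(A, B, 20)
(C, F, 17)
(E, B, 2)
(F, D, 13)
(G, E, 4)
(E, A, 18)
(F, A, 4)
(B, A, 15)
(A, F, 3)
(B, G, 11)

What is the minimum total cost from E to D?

Candidate routes:
E - B - A - F - D: 2+15+3+13 = 33
E - A - F - D: 18+3+13 = 34
The minimum is 33 via E - B - A - F - D.

33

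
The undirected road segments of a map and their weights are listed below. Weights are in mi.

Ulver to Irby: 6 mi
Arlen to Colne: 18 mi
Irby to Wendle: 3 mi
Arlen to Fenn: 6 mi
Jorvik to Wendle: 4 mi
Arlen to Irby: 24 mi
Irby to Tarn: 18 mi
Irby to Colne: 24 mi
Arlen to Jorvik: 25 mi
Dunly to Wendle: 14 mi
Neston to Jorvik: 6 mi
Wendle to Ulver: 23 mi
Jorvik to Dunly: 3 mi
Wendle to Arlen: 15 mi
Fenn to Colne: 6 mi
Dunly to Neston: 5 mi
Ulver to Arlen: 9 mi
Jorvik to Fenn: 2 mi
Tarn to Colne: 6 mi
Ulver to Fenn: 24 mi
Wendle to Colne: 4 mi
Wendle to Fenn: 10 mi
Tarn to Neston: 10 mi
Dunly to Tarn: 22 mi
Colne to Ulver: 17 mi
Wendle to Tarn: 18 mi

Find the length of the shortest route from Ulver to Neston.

19 mi

Candidate routes:
Ulver–Irby–Wendle–Jorvik–Neston: 6+3+4+6 = 19
Ulver–Irby–Wendle–Jorvik–Dunly–Neston: 6+3+4+3+5 = 21
Cheapest is Ulver–Irby–Wendle–Jorvik–Neston at 19 mi.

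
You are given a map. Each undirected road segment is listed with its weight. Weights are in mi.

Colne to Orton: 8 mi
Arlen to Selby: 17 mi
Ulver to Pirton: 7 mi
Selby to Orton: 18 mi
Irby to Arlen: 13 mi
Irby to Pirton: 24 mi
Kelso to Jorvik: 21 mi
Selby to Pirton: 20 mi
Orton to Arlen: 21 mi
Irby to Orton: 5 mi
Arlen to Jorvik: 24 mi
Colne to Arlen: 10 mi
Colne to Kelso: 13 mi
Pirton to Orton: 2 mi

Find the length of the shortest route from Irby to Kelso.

Settle nodes by increasing distance from Irby:
Irby: 0
Orton: 5  (via Irby)
Pirton: 7  (via Orton)
Arlen: 13  (via Irby)
Colne: 13  (via Orton)
Ulver: 14  (via Pirton)
Selby: 23  (via Orton)
Kelso: 26  (via Colne)
Shortest route: Irby–Orton–Colne–Kelso = 26 mi.

26 mi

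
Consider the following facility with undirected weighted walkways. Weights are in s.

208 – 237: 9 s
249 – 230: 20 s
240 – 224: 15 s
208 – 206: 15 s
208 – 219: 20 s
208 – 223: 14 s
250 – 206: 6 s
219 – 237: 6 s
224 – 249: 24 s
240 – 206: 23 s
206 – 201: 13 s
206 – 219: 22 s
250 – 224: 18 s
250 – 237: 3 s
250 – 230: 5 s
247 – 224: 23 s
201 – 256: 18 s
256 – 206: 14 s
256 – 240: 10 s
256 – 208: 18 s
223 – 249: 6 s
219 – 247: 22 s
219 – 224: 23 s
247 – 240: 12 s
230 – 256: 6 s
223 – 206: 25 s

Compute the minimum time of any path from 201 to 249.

Compare a few routes:
201–206–256–230–249: 13+14+6+20 = 53
201–206–208–223–249: 13+15+14+6 = 48
201–256–230–249: 18+6+20 = 44
201–206–250–237–208–223–249: 13+6+3+9+14+6 = 51
The minimum is 44 s via 201–256–230–249.

44 s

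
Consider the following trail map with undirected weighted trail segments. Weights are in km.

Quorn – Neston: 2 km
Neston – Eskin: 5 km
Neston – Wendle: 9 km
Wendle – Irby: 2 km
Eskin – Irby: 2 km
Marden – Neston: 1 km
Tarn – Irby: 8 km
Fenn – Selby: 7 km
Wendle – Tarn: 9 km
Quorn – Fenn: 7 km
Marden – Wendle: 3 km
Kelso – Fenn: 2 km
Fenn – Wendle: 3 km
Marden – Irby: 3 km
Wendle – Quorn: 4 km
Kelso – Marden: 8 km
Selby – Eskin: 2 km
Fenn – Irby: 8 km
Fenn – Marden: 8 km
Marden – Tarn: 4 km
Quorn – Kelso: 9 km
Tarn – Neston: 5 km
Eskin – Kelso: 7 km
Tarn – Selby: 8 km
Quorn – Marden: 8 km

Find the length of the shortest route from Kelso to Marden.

Enumerating some paths:
Kelso–Marden: 8 = 8
Kelso–Fenn–Wendle–Irby–Marden: 2+3+2+3 = 10
Kelso–Fenn–Quorn–Neston–Marden: 2+7+2+1 = 12
Kelso–Fenn–Marden: 2+8 = 10
The minimum is 8 km via Kelso–Marden.

8 km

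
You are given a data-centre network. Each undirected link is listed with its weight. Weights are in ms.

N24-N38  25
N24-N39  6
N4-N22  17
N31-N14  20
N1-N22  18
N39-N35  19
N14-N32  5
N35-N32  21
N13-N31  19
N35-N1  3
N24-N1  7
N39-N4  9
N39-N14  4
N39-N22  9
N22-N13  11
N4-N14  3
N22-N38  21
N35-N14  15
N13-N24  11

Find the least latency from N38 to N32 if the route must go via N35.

Shortest N38→N35: N38–N24–N1–N35 = 35
Best N35 to N32: N35–N14–N32 costing 20
Total via N35: 35 + 20 = 55 ms.

55 ms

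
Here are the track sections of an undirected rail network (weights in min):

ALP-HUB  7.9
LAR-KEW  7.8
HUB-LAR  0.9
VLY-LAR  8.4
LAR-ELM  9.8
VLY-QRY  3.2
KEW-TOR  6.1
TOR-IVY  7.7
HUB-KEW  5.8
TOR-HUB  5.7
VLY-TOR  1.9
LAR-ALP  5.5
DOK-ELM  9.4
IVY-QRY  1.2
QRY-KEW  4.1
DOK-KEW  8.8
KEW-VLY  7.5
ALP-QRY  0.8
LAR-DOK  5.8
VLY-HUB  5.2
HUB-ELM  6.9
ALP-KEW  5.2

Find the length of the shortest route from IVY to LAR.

7.5 min

Enumerating some paths:
IVY–QRY–KEW–HUB–LAR: 1.2+4.1+5.8+0.9 = 12
IVY–QRY–VLY–HUB–LAR: 1.2+3.2+5.2+0.9 = 10.5
IVY–QRY–ALP–LAR: 1.2+0.8+5.5 = 7.5
IVY–QRY–ALP–HUB–LAR: 1.2+0.8+7.9+0.9 = 10.8
Cheapest is IVY–QRY–ALP–LAR at 7.5 min.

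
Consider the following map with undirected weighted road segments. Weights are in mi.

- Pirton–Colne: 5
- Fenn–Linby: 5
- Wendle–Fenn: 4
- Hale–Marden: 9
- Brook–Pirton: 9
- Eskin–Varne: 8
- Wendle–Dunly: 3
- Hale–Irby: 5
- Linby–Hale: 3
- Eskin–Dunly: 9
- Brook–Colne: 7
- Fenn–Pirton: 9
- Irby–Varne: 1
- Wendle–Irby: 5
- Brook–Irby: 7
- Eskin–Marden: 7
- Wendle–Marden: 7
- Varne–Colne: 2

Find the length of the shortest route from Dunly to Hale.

Settle nodes by increasing distance from Dunly:
Dunly: 0
Wendle: 3  (via Dunly)
Fenn: 7  (via Wendle)
Irby: 8  (via Wendle)
Varne: 9  (via Irby)
Eskin: 9  (via Dunly)
Marden: 10  (via Wendle)
Colne: 11  (via Varne)
Linby: 12  (via Fenn)
Hale: 13  (via Irby)
Shortest route: Dunly–Wendle–Irby–Hale = 13 mi.

13 mi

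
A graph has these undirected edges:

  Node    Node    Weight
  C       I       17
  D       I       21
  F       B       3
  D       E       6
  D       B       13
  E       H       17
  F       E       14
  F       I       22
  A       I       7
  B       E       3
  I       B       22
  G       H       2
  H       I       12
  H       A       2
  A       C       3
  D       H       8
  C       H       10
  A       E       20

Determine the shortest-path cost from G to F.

Compare a few routes:
G–H–D–E–B–F: 2+8+6+3+3 = 22
G–H–D–B–F: 2+8+13+3 = 26
G–H–D–E–F: 2+8+6+14 = 30
G–H–E–B–F: 2+17+3+3 = 25
Cheapest is G–H–D–E–B–F at 22.

22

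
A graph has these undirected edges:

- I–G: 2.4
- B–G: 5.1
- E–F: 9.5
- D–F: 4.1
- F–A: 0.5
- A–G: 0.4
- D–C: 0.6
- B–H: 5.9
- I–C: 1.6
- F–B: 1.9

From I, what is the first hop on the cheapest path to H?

G

Enumerating some paths:
I–G–B–H: 2.4+5.1+5.9 = 13.4
I–C–D–F–B–H: 1.6+0.6+4.1+1.9+5.9 = 14.1
I–C–D–F–A–G–B–H: 1.6+0.6+4.1+0.5+0.4+5.1+5.9 = 18.2
I–G–A–F–B–H: 2.4+0.4+0.5+1.9+5.9 = 11.1
Cheapest is I–G–A–F–B–H at 11.1.
So from I the first move is to G.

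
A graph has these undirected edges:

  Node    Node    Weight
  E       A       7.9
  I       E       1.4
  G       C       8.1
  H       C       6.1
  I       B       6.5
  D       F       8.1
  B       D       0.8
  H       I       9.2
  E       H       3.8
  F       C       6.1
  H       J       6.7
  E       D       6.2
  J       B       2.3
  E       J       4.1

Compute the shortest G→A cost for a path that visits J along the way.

32.9

Best G to J: G → C → H → J costing 20.9
Best J to A: J → E → A costing 12
Total via J: 20.9 + 12 = 32.9.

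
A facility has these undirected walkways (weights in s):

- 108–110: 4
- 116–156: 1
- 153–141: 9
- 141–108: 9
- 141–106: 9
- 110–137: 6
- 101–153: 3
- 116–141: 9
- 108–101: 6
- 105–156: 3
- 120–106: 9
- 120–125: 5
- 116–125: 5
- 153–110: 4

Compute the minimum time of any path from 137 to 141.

19 s

Compare a few routes:
137 - 110 - 153 - 141: 6+4+9 = 19
137 - 110 - 108 - 101 - 153 - 141: 6+4+6+3+9 = 28
Cheapest is 137 - 110 - 153 - 141 at 19 s.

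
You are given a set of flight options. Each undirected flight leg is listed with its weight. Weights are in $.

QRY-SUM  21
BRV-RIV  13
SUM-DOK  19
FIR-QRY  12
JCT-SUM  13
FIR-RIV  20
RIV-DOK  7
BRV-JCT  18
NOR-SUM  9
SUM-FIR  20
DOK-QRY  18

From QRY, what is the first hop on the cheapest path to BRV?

DOK

Enumerating some paths:
QRY - DOK - RIV - BRV: 18+7+13 = 38
QRY - FIR - RIV - BRV: 12+20+13 = 45
The minimum is $38 via QRY - DOK - RIV - BRV.
So from QRY the first move is to DOK.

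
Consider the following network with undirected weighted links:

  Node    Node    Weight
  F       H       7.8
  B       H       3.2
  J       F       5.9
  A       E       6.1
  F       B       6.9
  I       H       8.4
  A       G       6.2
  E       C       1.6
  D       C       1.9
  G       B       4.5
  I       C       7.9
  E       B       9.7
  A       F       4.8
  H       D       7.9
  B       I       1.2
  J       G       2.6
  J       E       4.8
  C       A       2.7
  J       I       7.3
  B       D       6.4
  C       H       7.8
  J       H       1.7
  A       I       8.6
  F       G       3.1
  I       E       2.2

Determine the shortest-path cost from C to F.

7.5

Running Dijkstra from C:
C: 0
E: 1.6  (via C)
D: 1.9  (via C)
A: 2.7  (via C)
I: 3.8  (via E)
B: 5  (via I)
J: 6.4  (via E)
F: 7.5  (via A)
Shortest route: C → A → F = 7.5.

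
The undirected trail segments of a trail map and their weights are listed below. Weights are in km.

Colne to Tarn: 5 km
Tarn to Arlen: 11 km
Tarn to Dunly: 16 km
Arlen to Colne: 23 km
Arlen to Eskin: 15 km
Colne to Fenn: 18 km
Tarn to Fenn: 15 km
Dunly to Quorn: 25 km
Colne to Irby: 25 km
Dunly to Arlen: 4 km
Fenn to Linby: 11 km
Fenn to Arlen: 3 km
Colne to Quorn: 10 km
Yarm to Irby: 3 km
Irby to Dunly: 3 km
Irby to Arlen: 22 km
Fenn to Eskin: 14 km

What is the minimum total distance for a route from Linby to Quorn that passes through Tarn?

Shortest Linby→Tarn: Linby–Fenn–Arlen–Tarn = 25
Shortest Tarn→Quorn: Tarn–Colne–Quorn = 15
Total via Tarn: 25 + 15 = 40 km.

40 km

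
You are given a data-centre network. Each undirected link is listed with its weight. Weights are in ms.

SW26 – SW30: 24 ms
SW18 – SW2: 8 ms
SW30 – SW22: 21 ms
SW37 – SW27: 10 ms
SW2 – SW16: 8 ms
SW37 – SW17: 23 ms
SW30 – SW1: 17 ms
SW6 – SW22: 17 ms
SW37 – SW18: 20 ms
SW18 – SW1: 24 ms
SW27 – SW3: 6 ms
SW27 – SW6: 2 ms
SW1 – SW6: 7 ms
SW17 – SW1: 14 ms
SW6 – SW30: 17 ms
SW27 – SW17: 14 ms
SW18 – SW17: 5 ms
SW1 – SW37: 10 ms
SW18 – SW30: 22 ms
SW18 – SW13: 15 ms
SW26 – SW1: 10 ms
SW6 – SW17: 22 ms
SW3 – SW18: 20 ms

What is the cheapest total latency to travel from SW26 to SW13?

44 ms

Shortest distances from SW26:
SW26: 0
SW1: 10  (via SW26)
SW6: 17  (via SW1)
SW27: 19  (via SW6)
SW37: 20  (via SW1)
SW17: 24  (via SW1)
SW30: 24  (via SW26)
SW3: 25  (via SW27)
SW18: 29  (via SW17)
SW22: 34  (via SW6)
SW2: 37  (via SW18)
SW13: 44  (via SW18)
Shortest route: SW26–SW1–SW17–SW18–SW13 = 44 ms.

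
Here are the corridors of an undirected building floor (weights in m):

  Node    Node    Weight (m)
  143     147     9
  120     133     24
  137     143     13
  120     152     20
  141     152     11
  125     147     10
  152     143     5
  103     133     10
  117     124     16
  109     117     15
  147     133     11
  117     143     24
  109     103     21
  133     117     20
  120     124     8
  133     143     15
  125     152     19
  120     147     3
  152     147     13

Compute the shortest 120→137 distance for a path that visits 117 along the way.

Shortest 120→117: 120–124–117 = 24
Best 117 to 137: 117–143–137 costing 37
Total via 117: 24 + 37 = 61 m.

61 m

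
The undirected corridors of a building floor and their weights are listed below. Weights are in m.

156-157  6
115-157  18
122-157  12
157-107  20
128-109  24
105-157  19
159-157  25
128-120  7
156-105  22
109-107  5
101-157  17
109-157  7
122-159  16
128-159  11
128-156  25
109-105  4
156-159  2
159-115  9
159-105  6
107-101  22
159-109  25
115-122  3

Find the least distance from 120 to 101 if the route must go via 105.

52 m

Best 120 to 105: 120–128–159–105 costing 24
Best 105 to 101: 105–109–157–101 costing 28
Total via 105: 24 + 28 = 52 m.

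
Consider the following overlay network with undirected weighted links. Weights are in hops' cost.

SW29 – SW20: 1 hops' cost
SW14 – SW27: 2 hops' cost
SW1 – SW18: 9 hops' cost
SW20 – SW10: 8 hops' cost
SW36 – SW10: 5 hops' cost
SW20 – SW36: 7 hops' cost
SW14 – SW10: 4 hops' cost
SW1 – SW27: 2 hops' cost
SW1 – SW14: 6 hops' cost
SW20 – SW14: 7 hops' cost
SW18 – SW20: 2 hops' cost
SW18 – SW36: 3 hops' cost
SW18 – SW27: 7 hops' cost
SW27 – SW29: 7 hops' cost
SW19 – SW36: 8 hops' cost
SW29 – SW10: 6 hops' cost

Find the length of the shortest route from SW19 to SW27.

Settle nodes by increasing distance from SW19:
SW19: 0
SW36: 8  (via SW19)
SW18: 11  (via SW36)
SW10: 13  (via SW36)
SW20: 13  (via SW18)
SW29: 14  (via SW20)
SW14: 17  (via SW10)
SW27: 18  (via SW18)
Shortest route: SW19–SW36–SW18–SW27 = 18 hops' cost.

18 hops' cost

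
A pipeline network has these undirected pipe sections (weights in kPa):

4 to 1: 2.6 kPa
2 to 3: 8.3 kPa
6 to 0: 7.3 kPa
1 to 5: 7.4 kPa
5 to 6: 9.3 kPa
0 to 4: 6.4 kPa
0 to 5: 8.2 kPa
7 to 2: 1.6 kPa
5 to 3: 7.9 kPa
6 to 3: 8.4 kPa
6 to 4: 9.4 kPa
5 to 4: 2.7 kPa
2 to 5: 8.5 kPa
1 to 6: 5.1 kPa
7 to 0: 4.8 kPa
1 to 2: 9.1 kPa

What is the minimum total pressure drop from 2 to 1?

9.1 kPa

Shortest distances from 2:
2: 0
7: 1.6  (via 2)
0: 6.4  (via 7)
3: 8.3  (via 2)
5: 8.5  (via 2)
1: 9.1  (via 2)
Shortest route: 2–1 = 9.1 kPa.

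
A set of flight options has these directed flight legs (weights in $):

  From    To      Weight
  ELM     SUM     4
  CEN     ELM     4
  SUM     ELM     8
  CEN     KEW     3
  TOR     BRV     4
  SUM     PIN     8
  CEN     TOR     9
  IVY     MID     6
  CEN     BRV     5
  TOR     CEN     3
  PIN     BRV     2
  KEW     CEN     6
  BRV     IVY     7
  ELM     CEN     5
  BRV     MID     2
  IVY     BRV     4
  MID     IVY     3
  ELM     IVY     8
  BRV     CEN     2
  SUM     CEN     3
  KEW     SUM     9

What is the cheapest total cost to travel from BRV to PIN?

Running Dijkstra from BRV:
BRV: 0
MID: 2  (via BRV)
CEN: 2  (via BRV)
IVY: 5  (via MID)
KEW: 5  (via CEN)
ELM: 6  (via CEN)
SUM: 10  (via ELM)
TOR: 11  (via CEN)
PIN: 18  (via SUM)
Shortest route: BRV → CEN → ELM → SUM → PIN = $18.

$18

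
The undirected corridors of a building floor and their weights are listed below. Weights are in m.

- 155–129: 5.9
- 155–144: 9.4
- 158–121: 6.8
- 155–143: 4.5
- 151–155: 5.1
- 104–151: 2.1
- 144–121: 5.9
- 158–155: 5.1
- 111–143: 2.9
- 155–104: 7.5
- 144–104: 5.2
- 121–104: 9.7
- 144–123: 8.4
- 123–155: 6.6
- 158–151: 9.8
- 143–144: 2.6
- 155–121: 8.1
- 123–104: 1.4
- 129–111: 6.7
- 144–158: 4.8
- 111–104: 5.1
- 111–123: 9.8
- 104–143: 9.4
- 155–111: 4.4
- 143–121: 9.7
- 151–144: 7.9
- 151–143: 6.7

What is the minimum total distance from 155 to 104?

7.2 m

Shortest distances from 155:
155: 0
111: 4.4  (via 155)
143: 4.5  (via 155)
158: 5.1  (via 155)
151: 5.1  (via 155)
129: 5.9  (via 155)
123: 6.6  (via 155)
144: 7.1  (via 143)
104: 7.2  (via 151)
Shortest route: 155–151–104 = 7.2 m.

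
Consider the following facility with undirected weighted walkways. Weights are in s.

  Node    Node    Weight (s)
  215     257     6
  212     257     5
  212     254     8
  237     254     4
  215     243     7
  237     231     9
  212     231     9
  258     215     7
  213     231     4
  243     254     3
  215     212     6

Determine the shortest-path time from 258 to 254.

Shortest distances from 258:
258: 0
215: 7  (via 258)
212: 13  (via 215)
257: 13  (via 215)
243: 14  (via 215)
254: 17  (via 243)
Shortest route: 258 → 215 → 243 → 254 = 17 s.

17 s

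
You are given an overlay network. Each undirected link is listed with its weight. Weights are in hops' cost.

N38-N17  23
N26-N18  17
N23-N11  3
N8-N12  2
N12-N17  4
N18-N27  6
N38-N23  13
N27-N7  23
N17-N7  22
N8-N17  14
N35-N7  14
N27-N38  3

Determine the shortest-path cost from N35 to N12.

40 hops' cost

Enumerating some paths:
N35 → N7 → N17 → N12: 14+22+4 = 40
N35 → N7 → N17 → N8 → N12: 14+22+14+2 = 52
N35 → N7 → N27 → N38 → N17 → N12: 14+23+3+23+4 = 67
Cheapest is N35 → N7 → N17 → N12 at 40 hops' cost.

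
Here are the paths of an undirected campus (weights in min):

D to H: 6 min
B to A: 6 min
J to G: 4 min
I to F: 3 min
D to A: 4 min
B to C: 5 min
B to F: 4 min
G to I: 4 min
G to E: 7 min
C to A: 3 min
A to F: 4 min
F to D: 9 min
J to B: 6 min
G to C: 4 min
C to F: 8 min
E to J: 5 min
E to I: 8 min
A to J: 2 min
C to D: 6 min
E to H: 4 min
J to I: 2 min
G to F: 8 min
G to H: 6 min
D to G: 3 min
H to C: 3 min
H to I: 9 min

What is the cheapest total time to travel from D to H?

Enumerating some paths:
D - C - H: 6+3 = 9
D - G - H: 3+6 = 9
D - H: 6 = 6
Cheapest is D - H at 6 min.

6 min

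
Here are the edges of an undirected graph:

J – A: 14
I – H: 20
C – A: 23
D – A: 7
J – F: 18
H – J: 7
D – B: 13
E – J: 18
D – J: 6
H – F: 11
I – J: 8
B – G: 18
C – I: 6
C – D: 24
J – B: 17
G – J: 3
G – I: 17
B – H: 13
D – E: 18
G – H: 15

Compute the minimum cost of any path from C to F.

Settle nodes by increasing distance from C:
C: 0
I: 6  (via C)
J: 14  (via I)
G: 17  (via J)
D: 20  (via J)
H: 21  (via J)
A: 23  (via C)
B: 31  (via J)
E: 32  (via J)
F: 32  (via J)
Shortest route: C–I–J–F = 32.

32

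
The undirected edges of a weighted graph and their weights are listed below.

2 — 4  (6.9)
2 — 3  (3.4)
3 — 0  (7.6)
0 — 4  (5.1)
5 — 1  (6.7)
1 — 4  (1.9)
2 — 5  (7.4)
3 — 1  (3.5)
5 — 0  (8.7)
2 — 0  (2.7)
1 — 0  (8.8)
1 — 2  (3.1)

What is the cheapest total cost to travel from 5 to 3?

Compare a few routes:
5–1–3: 6.7+3.5 = 10.2
5–2–1–3: 7.4+3.1+3.5 = 14
5–2–3: 7.4+3.4 = 10.8
5–1–2–3: 6.7+3.1+3.4 = 13.2
The minimum is 10.2 via 5–1–3.

10.2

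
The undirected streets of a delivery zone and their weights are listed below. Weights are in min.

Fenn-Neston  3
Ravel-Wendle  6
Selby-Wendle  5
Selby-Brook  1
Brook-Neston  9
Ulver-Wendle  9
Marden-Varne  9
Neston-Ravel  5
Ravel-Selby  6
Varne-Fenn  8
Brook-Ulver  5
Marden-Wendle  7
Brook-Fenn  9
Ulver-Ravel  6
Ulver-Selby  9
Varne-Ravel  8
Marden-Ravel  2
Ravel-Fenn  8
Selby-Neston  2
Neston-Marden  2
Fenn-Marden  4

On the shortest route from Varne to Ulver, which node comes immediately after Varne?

Ravel

Enumerating some paths:
Varne - Marden - Ravel - Ulver: 9+2+6 = 17
Varne - Ravel - Ulver: 8+6 = 14
The minimum is 14 min via Varne - Ravel - Ulver.
So from Varne the first move is to Ravel.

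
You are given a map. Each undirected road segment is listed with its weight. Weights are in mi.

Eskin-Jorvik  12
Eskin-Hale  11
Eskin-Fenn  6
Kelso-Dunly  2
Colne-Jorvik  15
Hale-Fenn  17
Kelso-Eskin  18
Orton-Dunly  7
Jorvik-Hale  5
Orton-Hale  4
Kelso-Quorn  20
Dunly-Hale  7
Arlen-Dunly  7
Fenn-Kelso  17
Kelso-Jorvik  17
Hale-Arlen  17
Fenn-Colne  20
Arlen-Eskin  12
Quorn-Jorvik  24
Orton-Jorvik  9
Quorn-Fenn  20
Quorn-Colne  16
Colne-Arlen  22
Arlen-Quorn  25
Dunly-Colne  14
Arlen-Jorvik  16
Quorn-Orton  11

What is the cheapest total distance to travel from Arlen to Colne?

21 mi

Enumerating some paths:
Arlen → Dunly → Colne: 7+14 = 21
Arlen → Dunly → Hale → Jorvik → Colne: 7+7+5+15 = 34
Arlen → Jorvik → Colne: 16+15 = 31
Arlen → Colne: 22 = 22
The minimum is 21 mi via Arlen → Dunly → Colne.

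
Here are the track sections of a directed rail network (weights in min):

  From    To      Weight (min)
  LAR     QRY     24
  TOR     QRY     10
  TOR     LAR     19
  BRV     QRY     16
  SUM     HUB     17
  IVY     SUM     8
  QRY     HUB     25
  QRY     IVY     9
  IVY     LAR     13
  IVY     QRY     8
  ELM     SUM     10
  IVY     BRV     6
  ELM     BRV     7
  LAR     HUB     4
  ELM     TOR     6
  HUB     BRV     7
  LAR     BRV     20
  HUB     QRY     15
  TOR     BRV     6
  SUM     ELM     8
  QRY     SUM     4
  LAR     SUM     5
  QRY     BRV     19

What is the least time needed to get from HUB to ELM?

Enumerating some paths:
HUB - BRV - QRY - SUM - ELM: 7+16+4+8 = 35
HUB - QRY - IVY - SUM - ELM: 15+9+8+8 = 40
HUB - QRY - SUM - ELM: 15+4+8 = 27
HUB - BRV - QRY - IVY - SUM - ELM: 7+16+9+8+8 = 48
The minimum is 27 min via HUB - QRY - SUM - ELM.

27 min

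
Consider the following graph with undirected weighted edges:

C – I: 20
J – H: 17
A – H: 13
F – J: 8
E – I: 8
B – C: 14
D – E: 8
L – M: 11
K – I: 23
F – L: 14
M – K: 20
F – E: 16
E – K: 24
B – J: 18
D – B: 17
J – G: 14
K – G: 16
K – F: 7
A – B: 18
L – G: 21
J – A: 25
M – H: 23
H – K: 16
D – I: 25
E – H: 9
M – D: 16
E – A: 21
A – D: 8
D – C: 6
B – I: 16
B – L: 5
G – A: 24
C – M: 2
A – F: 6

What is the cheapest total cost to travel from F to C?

20

Running Dijkstra from F:
F: 0
A: 6  (via F)
K: 7  (via F)
J: 8  (via F)
D: 14  (via A)
L: 14  (via F)
E: 16  (via F)
B: 19  (via L)
H: 19  (via A)
C: 20  (via D)
Shortest route: F → A → D → C = 20.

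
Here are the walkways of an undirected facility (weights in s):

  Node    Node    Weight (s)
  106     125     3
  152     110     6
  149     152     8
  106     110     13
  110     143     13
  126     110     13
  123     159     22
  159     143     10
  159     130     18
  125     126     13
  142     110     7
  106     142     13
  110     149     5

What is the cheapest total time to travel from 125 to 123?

Running Dijkstra from 125:
125: 0
106: 3  (via 125)
126: 13  (via 125)
142: 16  (via 106)
110: 16  (via 106)
149: 21  (via 110)
152: 22  (via 110)
143: 29  (via 110)
159: 39  (via 143)
130: 57  (via 159)
123: 61  (via 159)
Shortest route: 125 → 106 → 110 → 143 → 159 → 123 = 61 s.

61 s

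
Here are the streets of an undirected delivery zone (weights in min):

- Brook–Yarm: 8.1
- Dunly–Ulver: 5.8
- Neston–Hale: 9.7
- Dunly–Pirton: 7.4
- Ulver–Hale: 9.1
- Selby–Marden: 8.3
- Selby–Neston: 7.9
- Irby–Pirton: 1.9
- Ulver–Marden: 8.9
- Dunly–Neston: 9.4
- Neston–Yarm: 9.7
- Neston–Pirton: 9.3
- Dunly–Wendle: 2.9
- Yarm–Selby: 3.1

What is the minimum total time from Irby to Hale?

20.9 min

Settle nodes by increasing distance from Irby:
Irby: 0
Pirton: 1.9  (via Irby)
Dunly: 9.3  (via Pirton)
Neston: 11.2  (via Pirton)
Wendle: 12.2  (via Dunly)
Ulver: 15.1  (via Dunly)
Selby: 19.1  (via Neston)
Yarm: 20.9  (via Neston)
Hale: 20.9  (via Neston)
Shortest route: Irby–Pirton–Neston–Hale = 20.9 min.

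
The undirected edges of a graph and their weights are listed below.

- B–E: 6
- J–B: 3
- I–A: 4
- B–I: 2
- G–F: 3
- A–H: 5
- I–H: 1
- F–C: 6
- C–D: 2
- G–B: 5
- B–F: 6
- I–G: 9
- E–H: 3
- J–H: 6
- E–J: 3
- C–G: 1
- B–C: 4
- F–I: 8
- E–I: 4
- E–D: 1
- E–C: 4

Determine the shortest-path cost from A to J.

Compare a few routes:
A–H–E–J: 5+3+3 = 11
A–H–J: 5+6 = 11
A–H–I–B–J: 5+1+2+3 = 11
A–I–B–J: 4+2+3 = 9
Cheapest is A–I–B–J at 9.

9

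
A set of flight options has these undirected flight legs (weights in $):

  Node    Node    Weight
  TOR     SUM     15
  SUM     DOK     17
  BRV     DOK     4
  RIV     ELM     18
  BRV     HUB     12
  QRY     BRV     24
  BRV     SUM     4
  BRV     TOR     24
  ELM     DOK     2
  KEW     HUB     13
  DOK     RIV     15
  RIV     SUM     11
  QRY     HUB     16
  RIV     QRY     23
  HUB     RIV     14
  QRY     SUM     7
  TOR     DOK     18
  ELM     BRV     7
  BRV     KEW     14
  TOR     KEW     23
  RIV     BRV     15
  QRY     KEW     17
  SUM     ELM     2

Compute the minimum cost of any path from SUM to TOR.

Settle nodes by increasing distance from SUM:
SUM: 0
ELM: 2  (via SUM)
DOK: 4  (via ELM)
BRV: 4  (via SUM)
QRY: 7  (via SUM)
RIV: 11  (via SUM)
TOR: 15  (via SUM)
Shortest route: SUM → TOR = $15.

$15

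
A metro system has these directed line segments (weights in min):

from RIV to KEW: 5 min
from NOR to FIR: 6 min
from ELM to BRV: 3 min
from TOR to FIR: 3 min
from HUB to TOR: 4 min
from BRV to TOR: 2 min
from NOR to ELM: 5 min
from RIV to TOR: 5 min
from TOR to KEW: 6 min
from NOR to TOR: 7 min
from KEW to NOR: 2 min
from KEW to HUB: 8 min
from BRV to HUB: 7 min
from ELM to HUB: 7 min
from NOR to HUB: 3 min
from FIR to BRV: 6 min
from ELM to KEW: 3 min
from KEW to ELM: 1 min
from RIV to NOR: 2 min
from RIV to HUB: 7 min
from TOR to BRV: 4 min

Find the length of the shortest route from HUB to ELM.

11 min

Enumerating some paths:
HUB → TOR → KEW → ELM: 4+6+1 = 11
HUB → TOR → KEW → NOR → ELM: 4+6+2+5 = 17
Cheapest is HUB → TOR → KEW → ELM at 11 min.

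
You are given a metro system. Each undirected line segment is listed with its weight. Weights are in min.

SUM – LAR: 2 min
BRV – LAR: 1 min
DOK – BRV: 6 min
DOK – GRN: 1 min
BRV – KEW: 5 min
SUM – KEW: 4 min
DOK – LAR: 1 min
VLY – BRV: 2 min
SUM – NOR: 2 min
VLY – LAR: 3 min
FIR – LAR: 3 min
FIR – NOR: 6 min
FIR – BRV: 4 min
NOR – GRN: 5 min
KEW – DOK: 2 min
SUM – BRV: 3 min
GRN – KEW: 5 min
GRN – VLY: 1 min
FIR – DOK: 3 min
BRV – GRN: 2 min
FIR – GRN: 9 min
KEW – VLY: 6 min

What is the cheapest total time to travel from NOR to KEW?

6 min

Compare a few routes:
NOR–SUM–KEW: 2+4 = 6
NOR–SUM–LAR–DOK–KEW: 2+2+1+2 = 7
The minimum is 6 min via NOR–SUM–KEW.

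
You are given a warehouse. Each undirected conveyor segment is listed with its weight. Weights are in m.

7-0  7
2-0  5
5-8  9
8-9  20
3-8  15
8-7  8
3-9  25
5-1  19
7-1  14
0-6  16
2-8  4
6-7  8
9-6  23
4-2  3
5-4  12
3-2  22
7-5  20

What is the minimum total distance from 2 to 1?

26 m

Candidate routes:
2 → 8 → 5 → 1: 4+9+19 = 32
2 → 8 → 7 → 1: 4+8+14 = 26
2 → 0 → 6 → 7 → 1: 5+16+8+14 = 43
2 → 4 → 5 → 1: 3+12+19 = 34
Cheapest is 2 → 8 → 7 → 1 at 26 m.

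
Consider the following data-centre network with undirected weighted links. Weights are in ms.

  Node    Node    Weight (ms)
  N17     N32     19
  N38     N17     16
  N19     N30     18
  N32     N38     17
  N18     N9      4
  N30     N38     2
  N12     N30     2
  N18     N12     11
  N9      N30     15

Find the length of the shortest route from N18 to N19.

Settle nodes by increasing distance from N18:
N18: 0
N9: 4  (via N18)
N12: 11  (via N18)
N30: 13  (via N12)
N38: 15  (via N30)
N19: 31  (via N30)
Shortest route: N18 → N12 → N30 → N19 = 31 ms.

31 ms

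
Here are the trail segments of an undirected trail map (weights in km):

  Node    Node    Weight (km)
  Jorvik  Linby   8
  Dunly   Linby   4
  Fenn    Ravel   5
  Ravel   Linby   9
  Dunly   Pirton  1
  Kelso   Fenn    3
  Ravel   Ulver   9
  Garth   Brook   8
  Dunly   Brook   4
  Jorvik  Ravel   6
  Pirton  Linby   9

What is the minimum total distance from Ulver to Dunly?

22 km

Candidate routes:
Ulver → Ravel → Linby → Dunly: 9+9+4 = 22
Ulver → Ravel → Jorvik → Linby → Dunly: 9+6+8+4 = 27
Ulver → Ravel → Linby → Pirton → Dunly: 9+9+9+1 = 28
The minimum is 22 km via Ulver → Ravel → Linby → Dunly.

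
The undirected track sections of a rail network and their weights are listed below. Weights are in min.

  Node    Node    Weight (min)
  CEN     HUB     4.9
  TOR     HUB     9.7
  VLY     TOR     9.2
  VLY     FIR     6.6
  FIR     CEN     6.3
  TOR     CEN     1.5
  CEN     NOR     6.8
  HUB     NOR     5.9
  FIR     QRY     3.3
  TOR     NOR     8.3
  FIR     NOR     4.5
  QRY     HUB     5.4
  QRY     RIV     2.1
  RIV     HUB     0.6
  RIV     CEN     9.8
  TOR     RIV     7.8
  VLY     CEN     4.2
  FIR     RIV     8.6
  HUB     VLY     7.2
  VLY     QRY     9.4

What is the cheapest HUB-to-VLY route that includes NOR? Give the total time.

Best HUB to NOR: HUB–NOR costing 5.9
Best NOR to VLY: NOR–CEN–VLY costing 11
Total via NOR: 5.9 + 11 = 16.9 min.

16.9 min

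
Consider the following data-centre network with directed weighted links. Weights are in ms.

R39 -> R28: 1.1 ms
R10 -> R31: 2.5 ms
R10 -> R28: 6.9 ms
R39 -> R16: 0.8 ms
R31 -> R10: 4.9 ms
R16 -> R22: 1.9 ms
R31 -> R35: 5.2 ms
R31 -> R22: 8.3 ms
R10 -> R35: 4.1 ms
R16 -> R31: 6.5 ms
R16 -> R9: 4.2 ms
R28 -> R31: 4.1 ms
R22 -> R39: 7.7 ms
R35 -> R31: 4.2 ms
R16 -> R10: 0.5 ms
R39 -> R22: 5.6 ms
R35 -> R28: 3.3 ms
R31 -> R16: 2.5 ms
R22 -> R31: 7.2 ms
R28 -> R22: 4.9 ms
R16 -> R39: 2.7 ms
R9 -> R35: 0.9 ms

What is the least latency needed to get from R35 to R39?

9.4 ms

Running Dijkstra from R35:
R35: 0
R28: 3.3  (via R35)
R31: 4.2  (via R35)
R16: 6.7  (via R31)
R10: 7.2  (via R16)
R22: 8.2  (via R28)
R39: 9.4  (via R16)
Shortest route: R35–R31–R16–R39 = 9.4 ms.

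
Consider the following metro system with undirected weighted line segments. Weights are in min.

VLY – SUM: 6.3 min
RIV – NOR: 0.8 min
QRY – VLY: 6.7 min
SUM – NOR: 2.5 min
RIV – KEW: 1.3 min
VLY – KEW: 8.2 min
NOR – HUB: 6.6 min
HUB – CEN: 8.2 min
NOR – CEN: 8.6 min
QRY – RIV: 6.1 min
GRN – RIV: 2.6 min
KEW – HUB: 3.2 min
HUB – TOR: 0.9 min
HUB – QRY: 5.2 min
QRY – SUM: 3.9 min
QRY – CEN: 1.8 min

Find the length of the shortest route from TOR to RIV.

Shortest distances from TOR:
TOR: 0
HUB: 0.9  (via TOR)
KEW: 4.1  (via HUB)
RIV: 5.4  (via KEW)
Shortest route: TOR → HUB → KEW → RIV = 5.4 min.

5.4 min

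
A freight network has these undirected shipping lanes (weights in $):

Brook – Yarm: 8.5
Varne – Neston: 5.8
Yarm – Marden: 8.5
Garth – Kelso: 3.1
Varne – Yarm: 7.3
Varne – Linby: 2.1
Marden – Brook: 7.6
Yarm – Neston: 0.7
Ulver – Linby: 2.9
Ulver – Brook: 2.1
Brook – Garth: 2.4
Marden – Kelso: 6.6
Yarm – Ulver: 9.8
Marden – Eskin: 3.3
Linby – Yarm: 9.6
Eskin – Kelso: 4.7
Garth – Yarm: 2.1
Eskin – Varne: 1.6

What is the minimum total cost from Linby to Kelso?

$8.4

Compare a few routes:
Linby–Varne–Eskin–Marden–Kelso: 2.1+1.6+3.3+6.6 = 13.6
Linby–Varne–Eskin–Kelso: 2.1+1.6+4.7 = 8.4
Linby–Ulver–Brook–Garth–Kelso: 2.9+2.1+2.4+3.1 = 10.5
Cheapest is Linby–Varne–Eskin–Kelso at $8.4.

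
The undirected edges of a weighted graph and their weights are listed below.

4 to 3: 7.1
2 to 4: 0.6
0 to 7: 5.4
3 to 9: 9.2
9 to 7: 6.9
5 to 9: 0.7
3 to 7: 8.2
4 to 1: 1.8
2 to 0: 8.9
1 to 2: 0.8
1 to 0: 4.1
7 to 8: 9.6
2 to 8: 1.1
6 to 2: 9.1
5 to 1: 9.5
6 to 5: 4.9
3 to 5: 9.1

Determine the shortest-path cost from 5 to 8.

11.4

Running Dijkstra from 5:
5: 0
9: 0.7  (via 5)
6: 4.9  (via 5)
7: 7.6  (via 9)
3: 9.1  (via 5)
1: 9.5  (via 5)
2: 10.3  (via 1)
4: 10.9  (via 2)
8: 11.4  (via 2)
Shortest route: 5–1–2–8 = 11.4.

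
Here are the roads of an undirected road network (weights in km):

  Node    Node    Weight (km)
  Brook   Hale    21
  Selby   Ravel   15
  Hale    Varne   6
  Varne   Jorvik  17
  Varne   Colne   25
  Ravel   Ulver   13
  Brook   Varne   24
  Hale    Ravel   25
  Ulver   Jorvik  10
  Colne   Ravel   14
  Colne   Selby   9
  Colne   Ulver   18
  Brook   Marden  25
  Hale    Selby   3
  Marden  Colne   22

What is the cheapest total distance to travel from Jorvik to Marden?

50 km

Enumerating some paths:
Jorvik → Ulver → Colne → Marden: 10+18+22 = 50
Jorvik → Varne → Hale → Selby → Colne → Marden: 17+6+3+9+22 = 57
Cheapest is Jorvik → Ulver → Colne → Marden at 50 km.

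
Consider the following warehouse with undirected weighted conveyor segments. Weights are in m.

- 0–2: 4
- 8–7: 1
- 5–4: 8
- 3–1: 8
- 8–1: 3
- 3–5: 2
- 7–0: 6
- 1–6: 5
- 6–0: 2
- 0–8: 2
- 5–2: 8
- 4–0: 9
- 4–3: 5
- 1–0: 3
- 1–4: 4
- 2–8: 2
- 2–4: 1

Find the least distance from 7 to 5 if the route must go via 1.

14 m

Best 7 to 1: 7 → 8 → 1 costing 4
Shortest 1→5: 1 → 3 → 5 = 10
Total via 1: 4 + 10 = 14 m.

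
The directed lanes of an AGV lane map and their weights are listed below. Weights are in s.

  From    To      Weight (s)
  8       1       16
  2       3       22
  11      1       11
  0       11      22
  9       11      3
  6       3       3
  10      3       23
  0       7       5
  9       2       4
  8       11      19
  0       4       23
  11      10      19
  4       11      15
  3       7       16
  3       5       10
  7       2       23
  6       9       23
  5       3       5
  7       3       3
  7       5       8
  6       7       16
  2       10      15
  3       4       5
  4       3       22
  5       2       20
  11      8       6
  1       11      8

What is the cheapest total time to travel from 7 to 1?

34 s

Running Dijkstra from 7:
7: 0
3: 3  (via 7)
4: 8  (via 3)
5: 8  (via 7)
2: 23  (via 7)
11: 23  (via 4)
8: 29  (via 11)
1: 34  (via 11)
Shortest route: 7–3–4–11–1 = 34 s.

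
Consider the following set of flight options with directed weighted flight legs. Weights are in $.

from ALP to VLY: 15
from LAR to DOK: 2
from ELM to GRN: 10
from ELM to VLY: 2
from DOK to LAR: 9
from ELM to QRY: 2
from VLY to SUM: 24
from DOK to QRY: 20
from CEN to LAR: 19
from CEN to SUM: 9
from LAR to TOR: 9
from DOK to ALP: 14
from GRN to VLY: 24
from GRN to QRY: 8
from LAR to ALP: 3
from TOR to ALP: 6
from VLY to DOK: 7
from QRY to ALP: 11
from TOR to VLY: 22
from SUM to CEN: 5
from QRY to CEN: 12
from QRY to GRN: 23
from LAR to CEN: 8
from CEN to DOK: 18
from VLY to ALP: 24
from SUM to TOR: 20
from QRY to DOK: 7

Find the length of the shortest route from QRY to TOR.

Settle nodes by increasing distance from QRY:
QRY: 0
DOK: 7  (via QRY)
ALP: 11  (via QRY)
CEN: 12  (via QRY)
LAR: 16  (via DOK)
SUM: 21  (via CEN)
GRN: 23  (via QRY)
TOR: 25  (via LAR)
Shortest route: QRY → DOK → LAR → TOR = $25.

$25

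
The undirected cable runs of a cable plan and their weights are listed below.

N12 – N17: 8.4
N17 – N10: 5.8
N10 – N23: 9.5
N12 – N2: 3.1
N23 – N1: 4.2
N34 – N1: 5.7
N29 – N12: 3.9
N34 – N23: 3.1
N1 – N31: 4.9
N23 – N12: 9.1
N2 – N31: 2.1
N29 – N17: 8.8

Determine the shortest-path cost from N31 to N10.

18.6

Enumerating some paths:
N31 - N2 - N12 - N17 - N10: 2.1+3.1+8.4+5.8 = 19.4
N31 - N1 - N23 - N10: 4.9+4.2+9.5 = 18.6
Cheapest is N31 - N1 - N23 - N10 at 18.6.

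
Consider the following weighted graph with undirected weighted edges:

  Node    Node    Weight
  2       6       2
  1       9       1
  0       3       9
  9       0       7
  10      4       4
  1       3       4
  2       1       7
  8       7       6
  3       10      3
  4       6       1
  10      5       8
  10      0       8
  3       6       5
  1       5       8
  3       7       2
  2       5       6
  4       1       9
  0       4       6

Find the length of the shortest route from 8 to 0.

17

Compare a few routes:
8–7–3–10–0: 6+2+3+8 = 19
8–7–3–1–9–0: 6+2+4+1+7 = 20
8–7–3–0: 6+2+9 = 17
Cheapest is 8–7–3–0 at 17.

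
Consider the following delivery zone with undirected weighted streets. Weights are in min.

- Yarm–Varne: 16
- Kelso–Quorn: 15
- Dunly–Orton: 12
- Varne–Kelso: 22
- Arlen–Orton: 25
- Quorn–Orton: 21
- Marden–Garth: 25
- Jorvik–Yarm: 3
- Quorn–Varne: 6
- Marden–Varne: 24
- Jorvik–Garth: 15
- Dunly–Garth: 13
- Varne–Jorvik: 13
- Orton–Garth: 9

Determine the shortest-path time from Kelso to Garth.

45 min

Candidate routes:
Kelso–Varne–Jorvik–Garth: 22+13+15 = 50
Kelso–Quorn–Orton–Garth: 15+21+9 = 45
Kelso–Quorn–Varne–Yarm–Jorvik–Garth: 15+6+16+3+15 = 55
Kelso–Quorn–Varne–Jorvik–Garth: 15+6+13+15 = 49
The minimum is 45 min via Kelso–Quorn–Orton–Garth.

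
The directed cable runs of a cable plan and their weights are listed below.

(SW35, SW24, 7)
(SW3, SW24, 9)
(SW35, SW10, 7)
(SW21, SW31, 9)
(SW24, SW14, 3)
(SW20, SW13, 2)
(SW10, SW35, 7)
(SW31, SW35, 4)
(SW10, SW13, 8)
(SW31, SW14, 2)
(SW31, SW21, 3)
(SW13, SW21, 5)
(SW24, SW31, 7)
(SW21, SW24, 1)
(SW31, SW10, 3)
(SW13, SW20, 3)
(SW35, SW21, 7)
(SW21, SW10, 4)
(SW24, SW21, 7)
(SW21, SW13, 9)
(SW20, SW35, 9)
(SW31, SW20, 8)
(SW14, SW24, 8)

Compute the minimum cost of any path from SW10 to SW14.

Running Dijkstra from SW10:
SW10: 0
SW35: 7  (via SW10)
SW13: 8  (via SW10)
SW20: 11  (via SW13)
SW21: 13  (via SW13)
SW24: 14  (via SW35)
SW14: 17  (via SW24)
Shortest route: SW10–SW35–SW24–SW14 = 17.

17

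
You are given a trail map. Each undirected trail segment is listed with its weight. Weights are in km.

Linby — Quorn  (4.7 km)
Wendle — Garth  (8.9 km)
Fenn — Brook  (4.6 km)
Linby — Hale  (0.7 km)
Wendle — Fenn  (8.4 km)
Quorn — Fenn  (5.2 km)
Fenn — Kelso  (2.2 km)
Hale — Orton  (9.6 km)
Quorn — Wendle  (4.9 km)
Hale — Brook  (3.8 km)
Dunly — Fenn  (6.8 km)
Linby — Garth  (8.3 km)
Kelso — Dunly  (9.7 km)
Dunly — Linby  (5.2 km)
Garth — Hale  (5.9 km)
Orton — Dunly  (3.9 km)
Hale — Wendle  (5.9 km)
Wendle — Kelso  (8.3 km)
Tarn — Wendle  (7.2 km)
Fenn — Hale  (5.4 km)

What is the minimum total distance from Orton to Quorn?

13.8 km

Shortest distances from Orton:
Orton: 0
Dunly: 3.9  (via Orton)
Linby: 9.1  (via Dunly)
Hale: 9.6  (via Orton)
Fenn: 10.7  (via Dunly)
Kelso: 12.9  (via Fenn)
Brook: 13.4  (via Hale)
Quorn: 13.8  (via Linby)
Shortest route: Orton–Dunly–Linby–Quorn = 13.8 km.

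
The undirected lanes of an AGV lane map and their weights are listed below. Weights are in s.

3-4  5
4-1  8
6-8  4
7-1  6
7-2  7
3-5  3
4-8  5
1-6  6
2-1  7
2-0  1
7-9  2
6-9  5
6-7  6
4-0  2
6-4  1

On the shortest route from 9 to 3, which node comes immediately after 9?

6

Enumerating some paths:
9 → 6 → 8 → 4 → 3: 5+4+5+5 = 19
9 → 6 → 4 → 3: 5+1+5 = 11
9 → 7 → 2 → 0 → 4 → 3: 2+7+1+2+5 = 17
9 → 7 → 6 → 4 → 3: 2+6+1+5 = 14
The minimum is 11 s via 9 → 6 → 4 → 3.
So from 9 the first move is to 6.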